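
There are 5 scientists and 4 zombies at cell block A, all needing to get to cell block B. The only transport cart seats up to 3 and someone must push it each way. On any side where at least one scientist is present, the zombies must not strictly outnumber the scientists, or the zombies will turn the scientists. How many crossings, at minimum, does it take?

Counting alone: each trip to cell block B takes at most 3 across and each return brings at least 1 back, so after t trips out (and t−1 returns) at most 3t − (t−1) of the 9 are across; that first reaches 9 at t = 4, so at least 7 crossings are needed.
The plan below uses exactly 7 crossings, so it is optimal:
1. 3 zombies → cell block B.  (cell block A: 5S 1Z; cell block B: 0S 3Z)
2. 1 zombie ← cell block A.  (cell block A: 5S 2Z; cell block B: 0S 2Z)
3. 3 scientists → cell block B.  (cell block A: 2S 2Z; cell block B: 3S 2Z)
4. 1 scientist ← cell block A.  (cell block A: 3S 2Z; cell block B: 2S 2Z)
5. 2 scientists and 1 zombie → cell block B.  (cell block A: 1S 1Z; cell block B: 4S 3Z)
6. 1 scientist ← cell block A.  (cell block A: 2S 1Z; cell block B: 3S 3Z)
7. 2 scientists and 1 zombie → cell block B.  (cell block A: 0S 0Z; cell block B: 5S 4Z)

7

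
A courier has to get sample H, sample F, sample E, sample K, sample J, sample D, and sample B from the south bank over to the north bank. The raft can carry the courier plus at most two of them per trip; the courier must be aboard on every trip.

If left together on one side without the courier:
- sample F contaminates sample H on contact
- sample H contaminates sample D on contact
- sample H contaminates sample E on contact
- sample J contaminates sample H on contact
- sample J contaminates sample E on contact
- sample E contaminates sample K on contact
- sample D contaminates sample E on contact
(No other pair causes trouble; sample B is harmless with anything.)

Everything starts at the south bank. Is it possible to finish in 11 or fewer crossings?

Yes

Yes — this plan uses 11 crossings (≤ 11):
1. Courier goes to the north bank with sample E and sample H.  [the south bank: sample B, sample D, sample F, sample J, sample K | the north bank: sample E, sample H]
2. Courier goes back to the south bank with sample H.  [the south bank: sample B, sample D, sample F, sample H, sample J, sample K | the north bank: sample E]
3. Courier goes to the north bank with sample F and sample H.  [the south bank: sample B, sample D, sample J, sample K | the north bank: sample E, sample F, sample H]
4. Courier goes back to the south bank with sample H.  [the south bank: sample B, sample D, sample H, sample J, sample K | the north bank: sample E, sample F]
5. Courier goes to the north bank with sample B and sample H.  [the south bank: sample D, sample J, sample K | the north bank: sample B, sample E, sample F, sample H]
6. Courier goes back to the south bank with sample H.  [the south bank: sample D, sample H, sample J, sample K | the north bank: sample B, sample E, sample F]
7. Courier goes to the north bank with sample D and sample J.  [the south bank: sample H, sample K | the north bank: sample B, sample D, sample E, sample F, sample J]
8. Courier goes back to the south bank with sample E.  [the south bank: sample E, sample H, sample K | the north bank: sample B, sample D, sample F, sample J]
9. Courier goes to the north bank with sample H and sample K.  [the south bank: sample E | the north bank: sample B, sample D, sample F, sample H, sample J, sample K]
10. Courier goes back to the south bank with sample H.  [the south bank: sample E, sample H | the north bank: sample B, sample D, sample F, sample J, sample K]
11. Courier goes to the north bank with sample E and sample H.  [the south bank: — | the north bank: sample B, sample D, sample E, sample F, sample H, sample J, sample K]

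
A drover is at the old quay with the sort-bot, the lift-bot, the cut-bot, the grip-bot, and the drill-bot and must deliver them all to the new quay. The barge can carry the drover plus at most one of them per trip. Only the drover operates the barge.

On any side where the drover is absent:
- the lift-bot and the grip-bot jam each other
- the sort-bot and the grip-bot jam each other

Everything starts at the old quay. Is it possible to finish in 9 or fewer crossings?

No

Counting alone: the drover can take at most 1 across per trip to the new quay, so moving all 5 needs at least 5 loaded trips out, with a return between consecutive ones — at least 9 crossings.
The safety rule pushes this higher. Following every safe sequence of crossings, the most of the 5 that can be at the new quay as the barge arrives there on crossing 9 is 4 — never all 5.
So the move cannot be finished within 9 crossings. (The shortest complete plan takes 11:)
1. Drover goes to the new quay with the grip-bot.  [the old quay: the cut-bot, the drill-bot, the lift-bot, the sort-bot | the new quay: the grip-bot]
2. Drover goes back to the old quay alone.  [the old quay: the cut-bot, the drill-bot, the lift-bot, the sort-bot | the new quay: the grip-bot]
3. Drover goes to the new quay with the sort-bot.  [the old quay: the cut-bot, the drill-bot, the lift-bot | the new quay: the grip-bot, the sort-bot]
4. Drover goes back to the old quay with the grip-bot.  [the old quay: the cut-bot, the drill-bot, the grip-bot, the lift-bot | the new quay: the sort-bot]
5. Drover goes to the new quay with the lift-bot.  [the old quay: the cut-bot, the drill-bot, the grip-bot | the new quay: the lift-bot, the sort-bot]
6. Drover goes back to the old quay alone.  [the old quay: the cut-bot, the drill-bot, the grip-bot | the new quay: the lift-bot, the sort-bot]
7. Drover goes to the new quay with the cut-bot.  [the old quay: the drill-bot, the grip-bot | the new quay: the cut-bot, the lift-bot, the sort-bot]
8. Drover goes back to the old quay alone.  [the old quay: the drill-bot, the grip-bot | the new quay: the cut-bot, the lift-bot, the sort-bot]
9. Drover goes to the new quay with the drill-bot.  [the old quay: the grip-bot | the new quay: the cut-bot, the drill-bot, the lift-bot, the sort-bot]
10. Drover goes back to the old quay alone.  [the old quay: the grip-bot | the new quay: the cut-bot, the drill-bot, the lift-bot, the sort-bot]
11. Drover goes to the new quay with the grip-bot.  [the old quay: — | the new quay: the cut-bot, the drill-bot, the grip-bot, the lift-bot, the sort-bot]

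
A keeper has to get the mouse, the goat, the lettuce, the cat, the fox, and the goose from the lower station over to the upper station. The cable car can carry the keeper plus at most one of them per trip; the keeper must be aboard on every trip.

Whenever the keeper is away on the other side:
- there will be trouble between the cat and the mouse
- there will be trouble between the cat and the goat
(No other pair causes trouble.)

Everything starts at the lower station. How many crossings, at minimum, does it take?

Counting alone: the keeper can take at most 1 across per trip to the upper station, so moving all 6 needs at least 6 loaded trips out, with a return between consecutive ones — at least 11 crossings.
The safety rule pushes this higher. Following every safe sequence of crossings, the most of the 6 that can be at the upper station as the cable car arrives there on crossing 11 is 5 — never all 6.
So no plan with fewer than 13 crossings exists, and this one achieves 13:
1. Keeper goes to the upper station with the cat.
2. Keeper goes back to the lower station alone.
3. Keeper goes to the upper station with the mouse.
4. Keeper goes back to the lower station with the cat.
5. Keeper goes to the upper station with the goat.
6. Keeper goes back to the lower station alone.
7. Keeper goes to the upper station with the lettuce.
8. Keeper goes back to the lower station alone.
9. Keeper goes to the upper station with the fox.
10. Keeper goes back to the lower station alone.
11. Keeper goes to the upper station with the goose.
12. Keeper goes back to the lower station alone.
13. Keeper goes to the upper station with the cat.

13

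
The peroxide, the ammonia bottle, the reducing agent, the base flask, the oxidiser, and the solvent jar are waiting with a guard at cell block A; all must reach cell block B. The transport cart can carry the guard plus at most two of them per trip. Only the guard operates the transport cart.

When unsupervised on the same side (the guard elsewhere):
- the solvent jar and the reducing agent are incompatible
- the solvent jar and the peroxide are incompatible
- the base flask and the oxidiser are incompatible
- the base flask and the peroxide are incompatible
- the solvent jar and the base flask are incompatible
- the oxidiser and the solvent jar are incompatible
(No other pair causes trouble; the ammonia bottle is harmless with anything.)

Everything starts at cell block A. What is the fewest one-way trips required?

Counting alone: the guard can take at most 2 across per trip to cell block B, so moving all 6 needs at least 3 loaded trips out, with a return between consecutive ones — at least 5 crossings.
The safety rule pushes this higher. Following every safe sequence of crossings, the most of the 6 that can be at cell block B as the transport cart arrives there on crossings 5, 7 is 4, 5 respectively — never all 6.
So no plan with fewer than 9 crossings exists, and this one achieves 9:
1. Guard goes to cell block B with the base flask and the solvent jar.
2. Guard goes back to cell block A with the base flask.
3. Guard goes to cell block B with the oxidiser and the peroxide.
4. Guard goes back to cell block A with the solvent jar.
5. Guard goes to cell block B with the ammonia bottle and the solvent jar.
6. Guard goes back to cell block A with the solvent jar.
7. Guard goes to cell block B with the base flask and the reducing agent.
8. Guard goes back to cell block A with the base flask.
9. Guard goes to cell block B with the base flask and the solvent jar.

9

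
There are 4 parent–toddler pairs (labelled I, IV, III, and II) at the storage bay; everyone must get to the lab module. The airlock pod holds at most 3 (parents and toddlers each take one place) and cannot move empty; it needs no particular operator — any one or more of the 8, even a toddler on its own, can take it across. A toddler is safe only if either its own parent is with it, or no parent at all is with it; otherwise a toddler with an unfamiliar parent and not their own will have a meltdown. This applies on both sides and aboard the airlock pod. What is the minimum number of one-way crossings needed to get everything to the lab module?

Counting alone: each trip to the lab module takes at most 3 across and each return brings at least 1 back, so after t trips out (and t−1 returns) at most 3t − (t−1) of the 8 are across; that first reaches 8 at t = 4, so at least 7 crossings are needed.
The safety rule pushes this higher. Following every safe sequence of crossings, the most of the 8 that can be at the lab module as the airlock pod arrives there on crossing 7 is 7 — never all 8.
So no plan with fewer than 9 crossings exists, and this one achieves 9:
1. parent I and toddler I cross → the lab module.
2. parent I crosses ← the storage bay.
3. parent I, parent IV, and toddler IV cross → the lab module.
4. parent I and toddler I cross ← the storage bay.
5. parent I, parent II, and parent III cross → the lab module.
6. toddler IV crosses ← the storage bay.
7. toddler I and toddler IV cross → the lab module.
8. toddler I crosses ← the storage bay.
9. toddler I, toddler II, and toddler III cross → the lab module.

9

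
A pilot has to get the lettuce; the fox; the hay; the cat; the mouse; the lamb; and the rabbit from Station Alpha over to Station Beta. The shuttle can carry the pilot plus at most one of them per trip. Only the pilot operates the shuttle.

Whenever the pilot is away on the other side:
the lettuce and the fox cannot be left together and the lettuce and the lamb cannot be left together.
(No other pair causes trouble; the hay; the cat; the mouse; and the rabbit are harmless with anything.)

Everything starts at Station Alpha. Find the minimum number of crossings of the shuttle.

15

Counting alone: the pilot can take at most 1 across per trip to Station Beta, so moving all 7 needs at least 7 loaded trips out, with a return between consecutive ones — at least 13 crossings.
The safety rule pushes this higher. Following every safe sequence of crossings, the most of the 7 that can be at Station Beta as the shuttle arrives there on crossing 13 is 6 — never all 7.
So no plan with fewer than 15 crossings exists, and this one achieves 15:
1. Pilot goes to Station Beta with the lettuce.  [Station Alpha: the cat, the fox, the hay, the lamb, the mouse, the rabbit | Station Beta: the lettuce]
2. Pilot goes back to Station Alpha alone.  [Station Alpha: the cat, the fox, the hay, the lamb, the mouse, the rabbit | Station Beta: the lettuce]
3. Pilot goes to Station Beta with the fox.  [Station Alpha: the cat, the hay, the lamb, the mouse, the rabbit | Station Beta: the fox, the lettuce]
4. Pilot goes back to Station Alpha with the lettuce.  [Station Alpha: the cat, the hay, the lamb, the lettuce, the mouse, the rabbit | Station Beta: the fox]
5. Pilot goes to Station Beta with the lamb.  [Station Alpha: the cat, the hay, the lettuce, the mouse, the rabbit | Station Beta: the fox, the lamb]
6. Pilot goes back to Station Alpha alone.  [Station Alpha: the cat, the hay, the lettuce, the mouse, the rabbit | Station Beta: the fox, the lamb]
7. Pilot goes to Station Beta with the hay.  [Station Alpha: the cat, the lettuce, the mouse, the rabbit | Station Beta: the fox, the hay, the lamb]
8. Pilot goes back to Station Alpha alone.  [Station Alpha: the cat, the lettuce, the mouse, the rabbit | Station Beta: the fox, the hay, the lamb]
9. Pilot goes to Station Beta with the cat.  [Station Alpha: the lettuce, the mouse, the rabbit | Station Beta: the cat, the fox, the hay, the lamb]
10. Pilot goes back to Station Alpha alone.  [Station Alpha: the lettuce, the mouse, the rabbit | Station Beta: the cat, the fox, the hay, the lamb]
11. Pilot goes to Station Beta with the mouse.  [Station Alpha: the lettuce, the rabbit | Station Beta: the cat, the fox, the hay, the lamb, the mouse]
12. Pilot goes back to Station Alpha alone.  [Station Alpha: the lettuce, the rabbit | Station Beta: the cat, the fox, the hay, the lamb, the mouse]
13. Pilot goes to Station Beta with the rabbit.  [Station Alpha: the lettuce | Station Beta: the cat, the fox, the hay, the lamb, the mouse, the rabbit]
14. Pilot goes back to Station Alpha alone.  [Station Alpha: the lettuce | Station Beta: the cat, the fox, the hay, the lamb, the mouse, the rabbit]
15. Pilot goes to Station Beta with the lettuce.  [Station Alpha: — | Station Beta: the cat, the fox, the hay, the lamb, the lettuce, the mouse, the rabbit]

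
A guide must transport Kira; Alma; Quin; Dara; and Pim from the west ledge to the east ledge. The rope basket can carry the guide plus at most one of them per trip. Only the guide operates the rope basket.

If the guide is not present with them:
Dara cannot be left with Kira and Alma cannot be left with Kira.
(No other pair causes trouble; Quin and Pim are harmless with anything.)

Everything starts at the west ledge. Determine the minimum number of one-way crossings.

Counting alone: the guide can take at most 1 across per trip to the east ledge, so moving all 5 needs at least 5 loaded trips out, with a return between consecutive ones — at least 9 crossings.
The safety rule pushes this higher. Following every safe sequence of crossings, the most of the 5 that can be at the east ledge as the rope basket arrives there on crossing 9 is 4 — never all 5.
So no plan with fewer than 11 crossings exists, and this one achieves 11:
1. Guide goes to the east ledge with Kira.  [the west ledge: Alma, Dara, Pim, Quin | the east ledge: Kira]
2. Guide goes back to the west ledge alone.  [the west ledge: Alma, Dara, Pim, Quin | the east ledge: Kira]
3. Guide goes to the east ledge with Alma.  [the west ledge: Dara, Pim, Quin | the east ledge: Alma, Kira]
4. Guide goes back to the west ledge with Kira.  [the west ledge: Dara, Kira, Pim, Quin | the east ledge: Alma]
5. Guide goes to the east ledge with Dara.  [the west ledge: Kira, Pim, Quin | the east ledge: Alma, Dara]
6. Guide goes back to the west ledge alone.  [the west ledge: Kira, Pim, Quin | the east ledge: Alma, Dara]
7. Guide goes to the east ledge with Quin.  [the west ledge: Kira, Pim | the east ledge: Alma, Dara, Quin]
8. Guide goes back to the west ledge alone.  [the west ledge: Kira, Pim | the east ledge: Alma, Dara, Quin]
9. Guide goes to the east ledge with Pim.  [the west ledge: Kira | the east ledge: Alma, Dara, Pim, Quin]
10. Guide goes back to the west ledge alone.  [the west ledge: Kira | the east ledge: Alma, Dara, Pim, Quin]
11. Guide goes to the east ledge with Kira.  [the west ledge: — | the east ledge: Alma, Dara, Kira, Pim, Quin]

11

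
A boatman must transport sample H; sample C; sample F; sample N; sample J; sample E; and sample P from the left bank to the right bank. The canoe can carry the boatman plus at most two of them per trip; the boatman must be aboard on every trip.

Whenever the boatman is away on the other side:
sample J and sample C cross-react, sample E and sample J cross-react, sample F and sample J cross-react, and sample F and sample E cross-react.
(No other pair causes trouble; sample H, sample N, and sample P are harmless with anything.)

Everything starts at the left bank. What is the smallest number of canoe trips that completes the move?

Counting alone: the boatman can take at most 2 across per trip to the right bank, so moving all 7 needs at least 4 loaded trips out, with a return between consecutive ones — at least 7 crossings.
The safety rule pushes this higher. Following every safe sequence of crossings, the most of the 7 that can be at the right bank as the canoe arrives there on crossings 7, 9 is 5, 6 respectively — never all 7.
So no plan with fewer than 11 crossings exists, and this one achieves 11:
1. Boatman goes to the right bank with sample F and sample J.  [the left bank: sample C, sample E, sample H, sample N, sample P | the right bank: sample F, sample J]
2. Boatman goes back to the left bank with sample F.  [the left bank: sample C, sample E, sample F, sample H, sample N, sample P | the right bank: sample J]
3. Boatman goes to the right bank with sample F and sample H.  [the left bank: sample C, sample E, sample N, sample P | the right bank: sample F, sample H, sample J]
4. Boatman goes back to the left bank with sample F.  [the left bank: sample C, sample E, sample F, sample N, sample P | the right bank: sample H, sample J]
5. Boatman goes to the right bank with sample C and sample F.  [the left bank: sample E, sample N, sample P | the right bank: sample C, sample F, sample H, sample J]
6. Boatman goes back to the left bank with sample J.  [the left bank: sample E, sample J, sample N, sample P | the right bank: sample C, sample F, sample H]
7. Boatman goes to the right bank with sample J and sample N.  [the left bank: sample E, sample P | the right bank: sample C, sample F, sample H, sample J, sample N]
8. Boatman goes back to the left bank with sample J.  [the left bank: sample E, sample J, sample P | the right bank: sample C, sample F, sample H, sample N]
9. Boatman goes to the right bank with sample J and sample P.  [the left bank: sample E | the right bank: sample C, sample F, sample H, sample J, sample N, sample P]
10. Boatman goes back to the left bank with sample J.  [the left bank: sample E, sample J | the right bank: sample C, sample F, sample H, sample N, sample P]
11. Boatman goes to the right bank with sample E and sample J.  [the left bank: — | the right bank: sample C, sample E, sample F, sample H, sample J, sample N, sample P]

11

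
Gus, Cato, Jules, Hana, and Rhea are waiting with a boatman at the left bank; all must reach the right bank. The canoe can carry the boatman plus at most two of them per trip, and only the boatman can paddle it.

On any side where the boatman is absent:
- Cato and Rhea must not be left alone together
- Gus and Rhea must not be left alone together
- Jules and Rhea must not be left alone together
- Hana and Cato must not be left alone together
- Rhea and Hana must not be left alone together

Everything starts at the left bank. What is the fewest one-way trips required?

Counting alone: the boatman can take at most 2 across per trip to the right bank, so moving all 5 needs at least 3 loaded trips out, with a return between consecutive ones — at least 5 crossings.
The safety rule pushes this higher. Following every safe sequence of crossings, the most of the 5 that can be at the right bank as the canoe arrives there on crossing 5 is 4 — never all 5.
So no plan with fewer than 7 crossings exists, and this one achieves 7:
1. Boatman goes to the right bank with Cato and Rhea.  [the left bank: Gus, Hana, Jules | the right bank: Cato, Rhea]
2. Boatman goes back to the left bank with Cato.  [the left bank: Cato, Gus, Hana, Jules | the right bank: Rhea]
3. Boatman goes to the right bank with Cato and Gus.  [the left bank: Hana, Jules | the right bank: Cato, Gus, Rhea]
4. Boatman goes back to the left bank with Rhea.  [the left bank: Hana, Jules, Rhea | the right bank: Cato, Gus]
5. Boatman goes to the right bank with Hana and Jules.  [the left bank: Rhea | the right bank: Cato, Gus, Hana, Jules]
6. Boatman goes back to the left bank with Cato.  [the left bank: Cato, Rhea | the right bank: Gus, Hana, Jules]
7. Boatman goes to the right bank with Cato and Rhea.  [the left bank: — | the right bank: Cato, Gus, Hana, Jules, Rhea]

7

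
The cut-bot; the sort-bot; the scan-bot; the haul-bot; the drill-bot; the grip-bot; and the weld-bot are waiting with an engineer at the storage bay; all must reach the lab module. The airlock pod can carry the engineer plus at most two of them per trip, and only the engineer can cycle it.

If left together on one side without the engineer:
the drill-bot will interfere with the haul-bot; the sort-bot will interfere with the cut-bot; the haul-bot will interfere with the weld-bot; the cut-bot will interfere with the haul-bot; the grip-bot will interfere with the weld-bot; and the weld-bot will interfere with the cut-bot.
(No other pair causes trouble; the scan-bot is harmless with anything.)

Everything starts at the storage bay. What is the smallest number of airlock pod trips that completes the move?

impossible

Whatever the first load, the items left behind include a forbidden pair without the engineer. No opening move is safe, so no plan exists.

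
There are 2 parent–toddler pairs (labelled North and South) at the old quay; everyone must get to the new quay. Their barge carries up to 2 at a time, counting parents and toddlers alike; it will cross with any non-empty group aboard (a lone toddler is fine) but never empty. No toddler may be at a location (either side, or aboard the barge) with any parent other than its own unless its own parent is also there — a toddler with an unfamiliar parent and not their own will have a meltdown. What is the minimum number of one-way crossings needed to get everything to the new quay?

5

Counting alone: each trip to the new quay takes at most 2 across and each return brings at least 1 back, so after t trips out (and t−1 returns) at most 2t − (t−1) of the 4 are across; that first reaches 4 at t = 3, so at least 5 crossings are needed.
The plan below uses exactly 5 crossings, so it is optimal:
1. parent North and toddler North cross → the new quay.
2. parent North crosses ← the old quay.
3. parent North and parent South cross → the new quay.
4. parent South crosses ← the old quay.
5. parent South and toddler South cross → the new quay.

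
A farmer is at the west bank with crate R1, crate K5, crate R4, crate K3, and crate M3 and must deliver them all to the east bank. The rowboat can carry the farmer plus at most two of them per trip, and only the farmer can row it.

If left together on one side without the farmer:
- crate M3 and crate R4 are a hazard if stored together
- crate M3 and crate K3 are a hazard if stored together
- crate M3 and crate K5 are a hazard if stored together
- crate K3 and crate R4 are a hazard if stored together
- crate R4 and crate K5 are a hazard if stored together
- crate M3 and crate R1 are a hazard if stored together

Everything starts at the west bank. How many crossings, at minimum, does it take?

7

Counting alone: the farmer can take at most 2 across per trip to the east bank, so moving all 5 needs at least 3 loaded trips out, with a return between consecutive ones — at least 5 crossings.
The safety rule pushes this higher. Following every safe sequence of crossings, the most of the 5 that can be at the east bank as the rowboat arrives there on crossing 5 is 4 — never all 5.
So no plan with fewer than 7 crossings exists, and this one achieves 7:
1. Farmer goes to the east bank with crate M3 and crate R4.
2. Farmer goes back to the west bank with crate R4.
3. Farmer goes to the east bank with crate R1 and crate R4.
4. Farmer goes back to the west bank with crate M3.
5. Farmer goes to the east bank with crate K3 and crate K5.
6. Farmer goes back to the west bank with crate R4.
7. Farmer goes to the east bank with crate M3 and crate R4.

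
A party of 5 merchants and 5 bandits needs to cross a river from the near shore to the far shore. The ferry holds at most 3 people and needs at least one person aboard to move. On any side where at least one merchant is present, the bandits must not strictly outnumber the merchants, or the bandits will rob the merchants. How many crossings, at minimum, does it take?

11

Counting alone: each trip to the far shore takes at most 3 across and each return brings at least 1 back, so after t trips out (and t−1 returns) at most 3t − (t−1) of the 10 are across; that first reaches 10 at t = 5, so at least 9 crossings are needed.
The safety rule pushes this higher. Following every safe sequence of crossings, the most of the 10 that can be at the far shore as the ferry arrives there on crossing 9 is 9 — never all 10.
So no plan with fewer than 11 crossings exists, and this one achieves 11:
1. 2 bandits → the far shore.  (the near shore: 5M 3B; the far shore: 0M 2B)
2. 1 bandit ← the near shore.  (the near shore: 5M 4B; the far shore: 0M 1B)
3. 3 bandits → the far shore.  (the near shore: 5M 1B; the far shore: 0M 4B)
4. 1 bandit ← the near shore.  (the near shore: 5M 2B; the far shore: 0M 3B)
5. 3 merchants → the far shore.  (the near shore: 2M 2B; the far shore: 3M 3B)
6. 1 merchant and 1 bandit ← the near shore.  (the near shore: 3M 3B; the far shore: 2M 2B)
7. 3 merchants → the far shore.  (the near shore: 0M 3B; the far shore: 5M 2B)
8. 1 bandit ← the near shore.  (the near shore: 0M 4B; the far shore: 5M 1B)
9. 2 bandits → the far shore.  (the near shore: 0M 2B; the far shore: 5M 3B)
10. 1 bandit ← the near shore.  (the near shore: 0M 3B; the far shore: 5M 2B)
11. 3 bandits → the far shore.  (the near shore: 0M 0B; the far shore: 5M 5B)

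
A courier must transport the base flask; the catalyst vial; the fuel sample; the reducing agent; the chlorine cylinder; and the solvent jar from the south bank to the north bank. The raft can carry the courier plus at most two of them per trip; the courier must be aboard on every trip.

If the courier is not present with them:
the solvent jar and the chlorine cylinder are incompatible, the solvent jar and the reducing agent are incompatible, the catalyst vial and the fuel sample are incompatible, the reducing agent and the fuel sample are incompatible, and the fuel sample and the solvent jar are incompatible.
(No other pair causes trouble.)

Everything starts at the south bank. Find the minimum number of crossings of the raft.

Counting alone: the courier can take at most 2 across per trip to the north bank, so moving all 6 needs at least 3 loaded trips out, with a return between consecutive ones — at least 5 crossings.
The safety rule pushes this higher. Following every safe sequence of crossings, the most of the 6 that can be at the north bank as the raft arrives there on crossings 5, 7 is 4, 5 respectively — never all 6.
So no plan with fewer than 9 crossings exists, and this one achieves 9:
1. Courier goes to the north bank with the fuel sample and the solvent jar.
2. Courier goes back to the south bank with the fuel sample.
3. Courier goes to the north bank with the base flask and the fuel sample.
4. Courier goes back to the south bank with the fuel sample.
5. Courier goes to the north bank with the catalyst vial and the fuel sample.
6. Courier goes back to the south bank with the fuel sample.
7. Courier goes to the north bank with the chlorine cylinder and the reducing agent.
8. Courier goes back to the south bank with the solvent jar.
9. Courier goes to the north bank with the fuel sample and the solvent jar.

9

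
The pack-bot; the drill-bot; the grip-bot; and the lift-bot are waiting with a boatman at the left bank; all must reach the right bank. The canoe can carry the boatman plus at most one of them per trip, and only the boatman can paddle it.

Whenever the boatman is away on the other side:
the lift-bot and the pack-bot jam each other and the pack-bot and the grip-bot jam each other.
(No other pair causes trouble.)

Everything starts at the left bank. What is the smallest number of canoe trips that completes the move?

Counting alone: the boatman can take at most 1 across per trip to the right bank, so moving all 4 needs at least 4 loaded trips out, with a return between consecutive ones — at least 7 crossings.
The safety rule pushes this higher. Following every safe sequence of crossings, the most of the 4 that can be at the right bank as the canoe arrives there on crossing 7 is 3 — never all 4.
So no plan with fewer than 9 crossings exists, and this one achieves 9:
1. Boatman goes to the right bank with the pack-bot.  [the left bank: the drill-bot, the grip-bot, the lift-bot | the right bank: the pack-bot]
2. Boatman goes back to the left bank alone.  [the left bank: the drill-bot, the grip-bot, the lift-bot | the right bank: the pack-bot]
3. Boatman goes to the right bank with the drill-bot.  [the left bank: the grip-bot, the lift-bot | the right bank: the drill-bot, the pack-bot]
4. Boatman goes back to the left bank alone.  [the left bank: the grip-bot, the lift-bot | the right bank: the drill-bot, the pack-bot]
5. Boatman goes to the right bank with the grip-bot.  [the left bank: the lift-bot | the right bank: the drill-bot, the grip-bot, the pack-bot]
6. Boatman goes back to the left bank with the pack-bot.  [the left bank: the lift-bot, the pack-bot | the right bank: the drill-bot, the grip-bot]
7. Boatman goes to the right bank with the lift-bot.  [the left bank: the pack-bot | the right bank: the drill-bot, the grip-bot, the lift-bot]
8. Boatman goes back to the left bank alone.  [the left bank: the pack-bot | the right bank: the drill-bot, the grip-bot, the lift-bot]
9. Boatman goes to the right bank with the pack-bot.  [the left bank: — | the right bank: the drill-bot, the grip-bot, the lift-bot, the pack-bot]

9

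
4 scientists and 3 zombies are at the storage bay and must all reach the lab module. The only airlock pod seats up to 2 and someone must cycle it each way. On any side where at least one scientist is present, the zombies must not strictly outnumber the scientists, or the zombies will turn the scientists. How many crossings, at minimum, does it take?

Counting alone: each trip to the lab module takes at most 2 across and each return brings at least 1 back, so after t trips out (and t−1 returns) at most 2t − (t−1) of the 7 are across; that first reaches 7 at t = 6, so at least 11 crossings are needed.
The plan below uses exactly 11 crossings, so it is optimal:
1. 2 zombies → the lab module.  (the storage bay: 4S 1Z; the lab module: 0S 2Z)
2. 1 zombie ← the storage bay.  (the storage bay: 4S 2Z; the lab module: 0S 1Z)
3. 2 zombies → the lab module.  (the storage bay: 4S 0Z; the lab module: 0S 3Z)
4. 1 zombie ← the storage bay.  (the storage bay: 4S 1Z; the lab module: 0S 2Z)
5. 2 scientists → the lab module.  (the storage bay: 2S 1Z; the lab module: 2S 2Z)
6. 1 zombie ← the storage bay.  (the storage bay: 2S 2Z; the lab module: 2S 1Z)
7. 1 scientist and 1 zombie → the lab module.  (the storage bay: 1S 1Z; the lab module: 3S 2Z)
8. 1 scientist ← the storage bay.  (the storage bay: 2S 1Z; the lab module: 2S 2Z)
9. 1 scientist and 1 zombie → the lab module.  (the storage bay: 1S 0Z; the lab module: 3S 3Z)
10. 1 zombie ← the storage bay.  (the storage bay: 1S 1Z; the lab module: 3S 2Z)
11. 1 scientist and 1 zombie → the lab module.  (the storage bay: 0S 0Z; the lab module: 4S 3Z)

11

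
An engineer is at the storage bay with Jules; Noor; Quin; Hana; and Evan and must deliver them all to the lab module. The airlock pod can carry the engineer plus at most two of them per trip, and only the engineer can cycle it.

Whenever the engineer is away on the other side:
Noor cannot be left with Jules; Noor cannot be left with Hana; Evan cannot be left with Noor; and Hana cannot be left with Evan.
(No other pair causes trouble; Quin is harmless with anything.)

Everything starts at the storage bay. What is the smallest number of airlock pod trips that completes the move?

Counting alone: the engineer can take at most 2 across per trip to the lab module, so moving all 5 needs at least 3 loaded trips out, with a return between consecutive ones — at least 5 crossings.
The safety rule pushes this higher. Following every safe sequence of crossings, the most of the 5 that can be at the lab module as the airlock pod arrives there on crossing 5 is 4 — never all 5.
So no plan with fewer than 7 crossings exists, and this one achieves 7:
1. Engineer goes to the lab module with Hana and Noor.
2. Engineer goes back to the storage bay with Noor.
3. Engineer goes to the lab module with Jules and Noor.
4. Engineer goes back to the storage bay with Noor.
5. Engineer goes to the lab module with Noor and Quin.
6. Engineer goes back to the storage bay with Noor.
7. Engineer goes to the lab module with Evan and Noor.

7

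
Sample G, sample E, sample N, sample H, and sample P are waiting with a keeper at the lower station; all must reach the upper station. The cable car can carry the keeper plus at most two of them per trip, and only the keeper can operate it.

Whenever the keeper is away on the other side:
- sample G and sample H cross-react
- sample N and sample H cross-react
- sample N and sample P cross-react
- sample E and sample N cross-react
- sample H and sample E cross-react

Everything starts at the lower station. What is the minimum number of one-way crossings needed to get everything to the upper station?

Counting alone: the keeper can take at most 2 across per trip to the upper station, so moving all 5 needs at least 3 loaded trips out, with a return between consecutive ones — at least 5 crossings.
The safety rule pushes this higher. Following every safe sequence of crossings, the most of the 5 that can be at the upper station as the cable car arrives there on crossing 5 is 4 — never all 5.
So no plan with fewer than 7 crossings exists, and this one achieves 7:
1. Keeper goes to the upper station with sample H and sample N.  [the lower station: sample E, sample G, sample P | the upper station: sample H, sample N]
2. Keeper goes back to the lower station with sample N.  [the lower station: sample E, sample G, sample N, sample P | the upper station: sample H]
3. Keeper goes to the upper station with sample G and sample N.  [the lower station: sample E, sample P | the upper station: sample G, sample H, sample N]
4. Keeper goes back to the lower station with sample H.  [the lower station: sample E, sample H, sample P | the upper station: sample G, sample N]
5. Keeper goes to the upper station with sample E and sample P.  [the lower station: sample H | the upper station: sample E, sample G, sample N, sample P]
6. Keeper goes back to the lower station with sample N.  [the lower station: sample H, sample N | the upper station: sample E, sample G, sample P]
7. Keeper goes to the upper station with sample H and sample N.  [the lower station: — | the upper station: sample E, sample G, sample H, sample N, sample P]

7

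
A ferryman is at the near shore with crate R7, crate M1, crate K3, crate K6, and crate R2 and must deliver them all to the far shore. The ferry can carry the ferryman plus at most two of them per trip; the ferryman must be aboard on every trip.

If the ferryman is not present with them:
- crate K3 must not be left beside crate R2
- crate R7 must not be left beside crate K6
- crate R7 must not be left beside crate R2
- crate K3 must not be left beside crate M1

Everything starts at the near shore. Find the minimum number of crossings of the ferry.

7

Counting alone: the ferryman can take at most 2 across per trip to the far shore, so moving all 5 needs at least 3 loaded trips out, with a return between consecutive ones — at least 5 crossings.
The safety rule pushes this higher. Following every safe sequence of crossings, the most of the 5 that can be at the far shore as the ferry arrives there on crossing 5 is 4 — never all 5.
So no plan with fewer than 7 crossings exists, and this one achieves 7:
1. Ferryman goes to the far shore with crate K3 and crate R7.  [the near shore: crate K6, crate M1, crate R2 | the far shore: crate K3, crate R7]
2. Ferryman goes back to the near shore alone.  [the near shore: crate K6, crate M1, crate R2 | the far shore: crate K3, crate R7]
3. Ferryman goes to the far shore with crate M1.  [the near shore: crate K6, crate R2 | the far shore: crate K3, crate M1, crate R7]
4. Ferryman goes back to the near shore with crate K3.  [the near shore: crate K3, crate K6, crate R2 | the far shore: crate M1, crate R7]
5. Ferryman goes to the far shore with crate K6 and crate R2.  [the near shore: crate K3 | the far shore: crate K6, crate M1, crate R2, crate R7]
6. Ferryman goes back to the near shore with crate R7.  [the near shore: crate K3, crate R7 | the far shore: crate K6, crate M1, crate R2]
7. Ferryman goes to the far shore with crate K3 and crate R7.  [the near shore: — | the far shore: crate K3, crate K6, crate M1, crate R2, crate R7]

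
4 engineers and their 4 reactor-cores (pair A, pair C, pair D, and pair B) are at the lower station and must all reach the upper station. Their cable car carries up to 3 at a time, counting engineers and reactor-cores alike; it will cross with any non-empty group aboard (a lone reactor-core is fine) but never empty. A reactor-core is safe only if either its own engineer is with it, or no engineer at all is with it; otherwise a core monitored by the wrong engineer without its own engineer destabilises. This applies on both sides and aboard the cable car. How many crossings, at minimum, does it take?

9

Counting alone: each trip to the upper station takes at most 3 across and each return brings at least 1 back, so after t trips out (and t−1 returns) at most 3t − (t−1) of the 8 are across; that first reaches 8 at t = 4, so at least 7 crossings are needed.
The safety rule pushes this higher. Following every safe sequence of crossings, the most of the 8 that can be at the upper station as the cable car arrives there on crossing 7 is 7 — never all 8.
So no plan with fewer than 9 crossings exists, and this one achieves 9:
1. engineer A and reactor-core A cross → the upper station.
2. engineer A crosses ← the lower station.
3. engineer A, engineer C, and reactor-core C cross → the upper station.
4. engineer A and reactor-core A cross ← the lower station.
5. engineer A, engineer B, and engineer D cross → the upper station.
6. reactor-core C crosses ← the lower station.
7. reactor-core A and reactor-core C cross → the upper station.
8. reactor-core A crosses ← the lower station.
9. reactor-core A, reactor-core B, and reactor-core D cross → the upper station.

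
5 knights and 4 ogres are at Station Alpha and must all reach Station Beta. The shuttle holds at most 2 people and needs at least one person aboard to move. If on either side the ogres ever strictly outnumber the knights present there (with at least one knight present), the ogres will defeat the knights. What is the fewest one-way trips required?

15

Counting alone: each trip to Station Beta takes at most 2 across and each return brings at least 1 back, so after t trips out (and t−1 returns) at most 2t − (t−1) of the 9 are across; that first reaches 9 at t = 8, so at least 15 crossings are needed.
The plan below uses exactly 15 crossings, so it is optimal:
1. 2 ogres → Station Beta.  (Station Alpha: 5K 2O; Station Beta: 0K 2O)
2. 1 ogre ← Station Alpha.  (Station Alpha: 5K 3O; Station Beta: 0K 1O)
3. 2 ogres → Station Beta.  (Station Alpha: 5K 1O; Station Beta: 0K 3O)
4. 1 ogre ← Station Alpha.  (Station Alpha: 5K 2O; Station Beta: 0K 2O)
5. 2 knights → Station Beta.  (Station Alpha: 3K 2O; Station Beta: 2K 2O)
6. 1 ogre ← Station Alpha.  (Station Alpha: 3K 3O; Station Beta: 2K 1O)
7. 1 knight and 1 ogre → Station Beta.  (Station Alpha: 2K 2O; Station Beta: 3K 2O)
8. 1 knight ← Station Alpha.  (Station Alpha: 3K 2O; Station Beta: 2K 2O)
9. 1 knight and 1 ogre → Station Beta.  (Station Alpha: 2K 1O; Station Beta: 3K 3O)
10. 1 ogre ← Station Alpha.  (Station Alpha: 2K 2O; Station Beta: 3K 2O)
11. 1 knight and 1 ogre → Station Beta.  (Station Alpha: 1K 1O; Station Beta: 4K 3O)
12. 1 knight ← Station Alpha.  (Station Alpha: 2K 1O; Station Beta: 3K 3O)
13. 1 knight and 1 ogre → Station Beta.  (Station Alpha: 1K 0O; Station Beta: 4K 4O)
14. 1 ogre ← Station Alpha.  (Station Alpha: 1K 1O; Station Beta: 4K 3O)
15. 1 knight and 1 ogre → Station Beta.  (Station Alpha: 0K 0O; Station Beta: 5K 4O)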